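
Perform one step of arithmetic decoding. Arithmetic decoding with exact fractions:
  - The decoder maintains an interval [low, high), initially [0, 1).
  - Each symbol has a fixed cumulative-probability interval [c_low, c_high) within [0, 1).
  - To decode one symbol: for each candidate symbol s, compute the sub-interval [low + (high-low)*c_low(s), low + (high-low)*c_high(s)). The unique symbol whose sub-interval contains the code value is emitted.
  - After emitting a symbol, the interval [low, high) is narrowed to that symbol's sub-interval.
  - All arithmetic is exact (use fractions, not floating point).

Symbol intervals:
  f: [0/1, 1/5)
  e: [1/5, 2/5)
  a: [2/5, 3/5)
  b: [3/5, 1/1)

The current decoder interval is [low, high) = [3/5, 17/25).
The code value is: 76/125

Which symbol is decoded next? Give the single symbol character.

Interval width = high − low = 17/25 − 3/5 = 2/25
Scaled code = (code − low) / width = (76/125 − 3/5) / 2/25 = 1/10
  f: [0/1, 1/5) ← scaled code falls here ✓
  e: [1/5, 2/5) 
  a: [2/5, 3/5) 
  b: [3/5, 1/1) 

Answer: f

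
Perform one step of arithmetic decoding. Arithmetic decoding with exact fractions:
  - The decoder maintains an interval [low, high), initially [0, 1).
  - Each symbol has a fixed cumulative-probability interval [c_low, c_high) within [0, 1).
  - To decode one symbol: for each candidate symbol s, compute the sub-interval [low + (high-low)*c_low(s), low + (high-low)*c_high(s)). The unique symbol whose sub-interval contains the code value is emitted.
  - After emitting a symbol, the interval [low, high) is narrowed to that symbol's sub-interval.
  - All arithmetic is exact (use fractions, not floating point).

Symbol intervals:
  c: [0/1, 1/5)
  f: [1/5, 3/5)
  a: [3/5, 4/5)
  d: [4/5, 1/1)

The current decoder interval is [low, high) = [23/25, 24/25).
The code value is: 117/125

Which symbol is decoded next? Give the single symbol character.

Answer: f

Derivation:
Interval width = high − low = 24/25 − 23/25 = 1/25
Scaled code = (code − low) / width = (117/125 − 23/25) / 1/25 = 2/5
  c: [0/1, 1/5) 
  f: [1/5, 3/5) ← scaled code falls here ✓
  a: [3/5, 4/5) 
  d: [4/5, 1/1) 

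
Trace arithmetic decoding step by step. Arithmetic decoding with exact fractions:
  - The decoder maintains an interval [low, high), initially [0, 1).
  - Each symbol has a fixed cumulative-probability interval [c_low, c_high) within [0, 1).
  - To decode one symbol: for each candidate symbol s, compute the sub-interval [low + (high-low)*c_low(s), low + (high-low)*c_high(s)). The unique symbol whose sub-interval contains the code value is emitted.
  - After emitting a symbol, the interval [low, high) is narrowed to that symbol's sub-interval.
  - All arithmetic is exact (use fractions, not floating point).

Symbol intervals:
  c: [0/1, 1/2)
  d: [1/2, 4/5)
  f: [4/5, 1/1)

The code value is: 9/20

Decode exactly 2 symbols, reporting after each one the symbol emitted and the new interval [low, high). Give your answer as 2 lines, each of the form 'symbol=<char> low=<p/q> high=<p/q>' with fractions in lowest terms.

Step 1: interval [0/1, 1/1), width = 1/1 - 0/1 = 1/1
  'c': [0/1 + 1/1*0/1, 0/1 + 1/1*1/2) = [0/1, 1/2) <- contains code 9/20
  'd': [0/1 + 1/1*1/2, 0/1 + 1/1*4/5) = [1/2, 4/5)
  'f': [0/1 + 1/1*4/5, 0/1 + 1/1*1/1) = [4/5, 1/1)
  emit 'c', narrow to [0/1, 1/2)
Step 2: interval [0/1, 1/2), width = 1/2 - 0/1 = 1/2
  'c': [0/1 + 1/2*0/1, 0/1 + 1/2*1/2) = [0/1, 1/4)
  'd': [0/1 + 1/2*1/2, 0/1 + 1/2*4/5) = [1/4, 2/5)
  'f': [0/1 + 1/2*4/5, 0/1 + 1/2*1/1) = [2/5, 1/2) <- contains code 9/20
  emit 'f', narrow to [2/5, 1/2)

Answer: symbol=c low=0/1 high=1/2
symbol=f low=2/5 high=1/2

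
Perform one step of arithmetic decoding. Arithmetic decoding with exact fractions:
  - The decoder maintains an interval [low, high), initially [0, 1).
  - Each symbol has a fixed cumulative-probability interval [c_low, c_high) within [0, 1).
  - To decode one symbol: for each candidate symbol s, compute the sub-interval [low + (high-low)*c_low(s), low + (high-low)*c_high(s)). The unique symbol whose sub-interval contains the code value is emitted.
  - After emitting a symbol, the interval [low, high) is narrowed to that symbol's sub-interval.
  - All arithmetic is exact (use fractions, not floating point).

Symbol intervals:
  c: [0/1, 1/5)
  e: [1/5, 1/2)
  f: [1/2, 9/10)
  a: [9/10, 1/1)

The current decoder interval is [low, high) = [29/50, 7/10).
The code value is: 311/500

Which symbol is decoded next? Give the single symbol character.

Interval width = high − low = 7/10 − 29/50 = 3/25
Scaled code = (code − low) / width = (311/500 − 29/50) / 3/25 = 7/20
  c: [0/1, 1/5) 
  e: [1/5, 1/2) ← scaled code falls here ✓
  f: [1/2, 9/10) 
  a: [9/10, 1/1) 

Answer: e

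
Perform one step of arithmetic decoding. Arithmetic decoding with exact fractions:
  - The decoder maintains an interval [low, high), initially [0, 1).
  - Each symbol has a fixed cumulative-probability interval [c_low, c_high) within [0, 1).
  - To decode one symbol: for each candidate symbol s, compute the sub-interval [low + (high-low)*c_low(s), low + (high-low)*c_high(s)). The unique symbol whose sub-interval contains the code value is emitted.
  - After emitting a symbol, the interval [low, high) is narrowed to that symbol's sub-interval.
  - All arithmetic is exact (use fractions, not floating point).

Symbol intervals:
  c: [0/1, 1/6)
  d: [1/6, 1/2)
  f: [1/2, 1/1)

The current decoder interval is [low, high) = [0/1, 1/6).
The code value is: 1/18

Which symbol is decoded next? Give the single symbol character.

Answer: d

Derivation:
Interval width = high − low = 1/6 − 0/1 = 1/6
Scaled code = (code − low) / width = (1/18 − 0/1) / 1/6 = 1/3
  c: [0/1, 1/6) 
  d: [1/6, 1/2) ← scaled code falls here ✓
  f: [1/2, 1/1) 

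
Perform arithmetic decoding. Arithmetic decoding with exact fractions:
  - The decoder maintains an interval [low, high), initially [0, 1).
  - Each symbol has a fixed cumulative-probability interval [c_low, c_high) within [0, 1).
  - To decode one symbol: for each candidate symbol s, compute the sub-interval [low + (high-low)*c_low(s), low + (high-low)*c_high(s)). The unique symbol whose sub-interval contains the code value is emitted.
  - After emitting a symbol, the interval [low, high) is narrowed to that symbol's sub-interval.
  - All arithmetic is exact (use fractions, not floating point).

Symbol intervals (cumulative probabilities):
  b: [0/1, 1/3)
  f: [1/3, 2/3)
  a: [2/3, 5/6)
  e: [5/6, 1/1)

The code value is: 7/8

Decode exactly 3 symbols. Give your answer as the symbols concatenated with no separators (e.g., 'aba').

Step 1: interval [0/1, 1/1), width = 1/1 - 0/1 = 1/1
  'b': [0/1 + 1/1*0/1, 0/1 + 1/1*1/3) = [0/1, 1/3)
  'f': [0/1 + 1/1*1/3, 0/1 + 1/1*2/3) = [1/3, 2/3)
  'a': [0/1 + 1/1*2/3, 0/1 + 1/1*5/6) = [2/3, 5/6)
  'e': [0/1 + 1/1*5/6, 0/1 + 1/1*1/1) = [5/6, 1/1) <- contains code 7/8
  emit 'e', narrow to [5/6, 1/1)
Step 2: interval [5/6, 1/1), width = 1/1 - 5/6 = 1/6
  'b': [5/6 + 1/6*0/1, 5/6 + 1/6*1/3) = [5/6, 8/9) <- contains code 7/8
  'f': [5/6 + 1/6*1/3, 5/6 + 1/6*2/3) = [8/9, 17/18)
  'a': [5/6 + 1/6*2/3, 5/6 + 1/6*5/6) = [17/18, 35/36)
  'e': [5/6 + 1/6*5/6, 5/6 + 1/6*1/1) = [35/36, 1/1)
  emit 'b', narrow to [5/6, 8/9)
Step 3: interval [5/6, 8/9), width = 8/9 - 5/6 = 1/18
  'b': [5/6 + 1/18*0/1, 5/6 + 1/18*1/3) = [5/6, 23/27)
  'f': [5/6 + 1/18*1/3, 5/6 + 1/18*2/3) = [23/27, 47/54)
  'a': [5/6 + 1/18*2/3, 5/6 + 1/18*5/6) = [47/54, 95/108) <- contains code 7/8
  'e': [5/6 + 1/18*5/6, 5/6 + 1/18*1/1) = [95/108, 8/9)
  emit 'a', narrow to [47/54, 95/108)

Answer: eba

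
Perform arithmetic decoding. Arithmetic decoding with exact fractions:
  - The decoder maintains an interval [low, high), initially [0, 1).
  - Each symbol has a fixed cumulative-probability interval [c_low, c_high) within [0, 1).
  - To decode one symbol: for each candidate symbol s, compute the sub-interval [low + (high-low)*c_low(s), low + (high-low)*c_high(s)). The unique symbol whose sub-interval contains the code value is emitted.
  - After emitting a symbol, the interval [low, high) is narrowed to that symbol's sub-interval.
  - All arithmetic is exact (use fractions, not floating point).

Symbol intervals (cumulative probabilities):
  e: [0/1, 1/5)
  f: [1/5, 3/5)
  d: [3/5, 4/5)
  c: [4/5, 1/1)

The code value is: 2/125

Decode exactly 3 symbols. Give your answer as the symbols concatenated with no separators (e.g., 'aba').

Answer: eef

Derivation:
Step 1: interval [0/1, 1/1), width = 1/1 - 0/1 = 1/1
  'e': [0/1 + 1/1*0/1, 0/1 + 1/1*1/5) = [0/1, 1/5) <- contains code 2/125
  'f': [0/1 + 1/1*1/5, 0/1 + 1/1*3/5) = [1/5, 3/5)
  'd': [0/1 + 1/1*3/5, 0/1 + 1/1*4/5) = [3/5, 4/5)
  'c': [0/1 + 1/1*4/5, 0/1 + 1/1*1/1) = [4/5, 1/1)
  emit 'e', narrow to [0/1, 1/5)
Step 2: interval [0/1, 1/5), width = 1/5 - 0/1 = 1/5
  'e': [0/1 + 1/5*0/1, 0/1 + 1/5*1/5) = [0/1, 1/25) <- contains code 2/125
  'f': [0/1 + 1/5*1/5, 0/1 + 1/5*3/5) = [1/25, 3/25)
  'd': [0/1 + 1/5*3/5, 0/1 + 1/5*4/5) = [3/25, 4/25)
  'c': [0/1 + 1/5*4/5, 0/1 + 1/5*1/1) = [4/25, 1/5)
  emit 'e', narrow to [0/1, 1/25)
Step 3: interval [0/1, 1/25), width = 1/25 - 0/1 = 1/25
  'e': [0/1 + 1/25*0/1, 0/1 + 1/25*1/5) = [0/1, 1/125)
  'f': [0/1 + 1/25*1/5, 0/1 + 1/25*3/5) = [1/125, 3/125) <- contains code 2/125
  'd': [0/1 + 1/25*3/5, 0/1 + 1/25*4/5) = [3/125, 4/125)
  'c': [0/1 + 1/25*4/5, 0/1 + 1/25*1/1) = [4/125, 1/25)
  emit 'f', narrow to [1/125, 3/125)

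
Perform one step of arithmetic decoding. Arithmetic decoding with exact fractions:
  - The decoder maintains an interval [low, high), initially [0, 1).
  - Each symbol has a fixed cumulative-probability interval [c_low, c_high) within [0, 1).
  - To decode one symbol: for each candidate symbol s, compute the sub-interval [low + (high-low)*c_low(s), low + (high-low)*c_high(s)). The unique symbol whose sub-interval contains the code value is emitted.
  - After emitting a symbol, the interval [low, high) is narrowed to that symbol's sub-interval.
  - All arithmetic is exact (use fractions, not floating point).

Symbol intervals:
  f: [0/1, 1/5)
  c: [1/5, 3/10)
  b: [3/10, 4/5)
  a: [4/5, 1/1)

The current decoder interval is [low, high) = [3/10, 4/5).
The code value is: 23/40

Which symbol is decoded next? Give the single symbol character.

Answer: b

Derivation:
Interval width = high − low = 4/5 − 3/10 = 1/2
Scaled code = (code − low) / width = (23/40 − 3/10) / 1/2 = 11/20
  f: [0/1, 1/5) 
  c: [1/5, 3/10) 
  b: [3/10, 4/5) ← scaled code falls here ✓
  a: [4/5, 1/1) 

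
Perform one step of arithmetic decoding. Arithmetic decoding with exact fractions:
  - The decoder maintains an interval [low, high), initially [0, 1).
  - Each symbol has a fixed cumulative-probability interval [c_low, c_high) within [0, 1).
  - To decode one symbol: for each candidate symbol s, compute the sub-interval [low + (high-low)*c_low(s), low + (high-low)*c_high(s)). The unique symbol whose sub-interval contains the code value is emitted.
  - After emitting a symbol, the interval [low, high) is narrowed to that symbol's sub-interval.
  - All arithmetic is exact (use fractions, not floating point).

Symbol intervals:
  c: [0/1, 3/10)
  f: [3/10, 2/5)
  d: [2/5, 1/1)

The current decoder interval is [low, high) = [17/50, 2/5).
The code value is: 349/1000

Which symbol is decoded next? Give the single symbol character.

Answer: c

Derivation:
Interval width = high − low = 2/5 − 17/50 = 3/50
Scaled code = (code − low) / width = (349/1000 − 17/50) / 3/50 = 3/20
  c: [0/1, 3/10) ← scaled code falls here ✓
  f: [3/10, 2/5) 
  d: [2/5, 1/1) 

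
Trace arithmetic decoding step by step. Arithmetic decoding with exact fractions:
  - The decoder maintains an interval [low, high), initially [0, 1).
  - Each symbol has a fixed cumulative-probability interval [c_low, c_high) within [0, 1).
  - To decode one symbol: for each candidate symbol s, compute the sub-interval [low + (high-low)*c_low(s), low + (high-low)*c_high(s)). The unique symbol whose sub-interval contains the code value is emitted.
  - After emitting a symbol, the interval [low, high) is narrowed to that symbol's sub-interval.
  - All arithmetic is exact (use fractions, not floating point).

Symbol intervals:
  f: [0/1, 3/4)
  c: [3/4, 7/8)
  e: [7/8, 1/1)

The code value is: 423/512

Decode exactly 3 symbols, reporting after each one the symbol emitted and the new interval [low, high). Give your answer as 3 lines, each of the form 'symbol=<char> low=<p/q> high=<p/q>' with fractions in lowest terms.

Answer: symbol=c low=3/4 high=7/8
symbol=f low=3/4 high=27/32
symbol=c low=105/128 high=213/256

Derivation:
Step 1: interval [0/1, 1/1), width = 1/1 - 0/1 = 1/1
  'f': [0/1 + 1/1*0/1, 0/1 + 1/1*3/4) = [0/1, 3/4)
  'c': [0/1 + 1/1*3/4, 0/1 + 1/1*7/8) = [3/4, 7/8) <- contains code 423/512
  'e': [0/1 + 1/1*7/8, 0/1 + 1/1*1/1) = [7/8, 1/1)
  emit 'c', narrow to [3/4, 7/8)
Step 2: interval [3/4, 7/8), width = 7/8 - 3/4 = 1/8
  'f': [3/4 + 1/8*0/1, 3/4 + 1/8*3/4) = [3/4, 27/32) <- contains code 423/512
  'c': [3/4 + 1/8*3/4, 3/4 + 1/8*7/8) = [27/32, 55/64)
  'e': [3/4 + 1/8*7/8, 3/4 + 1/8*1/1) = [55/64, 7/8)
  emit 'f', narrow to [3/4, 27/32)
Step 3: interval [3/4, 27/32), width = 27/32 - 3/4 = 3/32
  'f': [3/4 + 3/32*0/1, 3/4 + 3/32*3/4) = [3/4, 105/128)
  'c': [3/4 + 3/32*3/4, 3/4 + 3/32*7/8) = [105/128, 213/256) <- contains code 423/512
  'e': [3/4 + 3/32*7/8, 3/4 + 3/32*1/1) = [213/256, 27/32)
  emit 'c', narrow to [105/128, 213/256)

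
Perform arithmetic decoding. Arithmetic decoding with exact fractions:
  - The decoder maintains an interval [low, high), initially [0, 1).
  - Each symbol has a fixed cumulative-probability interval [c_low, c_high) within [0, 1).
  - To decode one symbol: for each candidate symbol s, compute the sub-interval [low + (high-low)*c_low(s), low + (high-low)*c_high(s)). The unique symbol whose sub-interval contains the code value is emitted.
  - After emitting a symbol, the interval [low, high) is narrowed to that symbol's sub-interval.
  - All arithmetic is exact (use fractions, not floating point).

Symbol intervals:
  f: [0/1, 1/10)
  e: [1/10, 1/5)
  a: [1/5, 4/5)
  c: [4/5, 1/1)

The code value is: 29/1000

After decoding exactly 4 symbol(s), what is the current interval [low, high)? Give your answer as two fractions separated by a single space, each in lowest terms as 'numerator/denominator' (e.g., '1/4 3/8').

Answer: 17/625 77/2500

Derivation:
Step 1: interval [0/1, 1/1), width = 1/1 - 0/1 = 1/1
  'f': [0/1 + 1/1*0/1, 0/1 + 1/1*1/10) = [0/1, 1/10) <- contains code 29/1000
  'e': [0/1 + 1/1*1/10, 0/1 + 1/1*1/5) = [1/10, 1/5)
  'a': [0/1 + 1/1*1/5, 0/1 + 1/1*4/5) = [1/5, 4/5)
  'c': [0/1 + 1/1*4/5, 0/1 + 1/1*1/1) = [4/5, 1/1)
  emit 'f', narrow to [0/1, 1/10)
Step 2: interval [0/1, 1/10), width = 1/10 - 0/1 = 1/10
  'f': [0/1 + 1/10*0/1, 0/1 + 1/10*1/10) = [0/1, 1/100)
  'e': [0/1 + 1/10*1/10, 0/1 + 1/10*1/5) = [1/100, 1/50)
  'a': [0/1 + 1/10*1/5, 0/1 + 1/10*4/5) = [1/50, 2/25) <- contains code 29/1000
  'c': [0/1 + 1/10*4/5, 0/1 + 1/10*1/1) = [2/25, 1/10)
  emit 'a', narrow to [1/50, 2/25)
Step 3: interval [1/50, 2/25), width = 2/25 - 1/50 = 3/50
  'f': [1/50 + 3/50*0/1, 1/50 + 3/50*1/10) = [1/50, 13/500)
  'e': [1/50 + 3/50*1/10, 1/50 + 3/50*1/5) = [13/500, 4/125) <- contains code 29/1000
  'a': [1/50 + 3/50*1/5, 1/50 + 3/50*4/5) = [4/125, 17/250)
  'c': [1/50 + 3/50*4/5, 1/50 + 3/50*1/1) = [17/250, 2/25)
  emit 'e', narrow to [13/500, 4/125)
Step 4: interval [13/500, 4/125), width = 4/125 - 13/500 = 3/500
  'f': [13/500 + 3/500*0/1, 13/500 + 3/500*1/10) = [13/500, 133/5000)
  'e': [13/500 + 3/500*1/10, 13/500 + 3/500*1/5) = [133/5000, 17/625)
  'a': [13/500 + 3/500*1/5, 13/500 + 3/500*4/5) = [17/625, 77/2500) <- contains code 29/1000
  'c': [13/500 + 3/500*4/5, 13/500 + 3/500*1/1) = [77/2500, 4/125)
  emit 'a', narrow to [17/625, 77/2500)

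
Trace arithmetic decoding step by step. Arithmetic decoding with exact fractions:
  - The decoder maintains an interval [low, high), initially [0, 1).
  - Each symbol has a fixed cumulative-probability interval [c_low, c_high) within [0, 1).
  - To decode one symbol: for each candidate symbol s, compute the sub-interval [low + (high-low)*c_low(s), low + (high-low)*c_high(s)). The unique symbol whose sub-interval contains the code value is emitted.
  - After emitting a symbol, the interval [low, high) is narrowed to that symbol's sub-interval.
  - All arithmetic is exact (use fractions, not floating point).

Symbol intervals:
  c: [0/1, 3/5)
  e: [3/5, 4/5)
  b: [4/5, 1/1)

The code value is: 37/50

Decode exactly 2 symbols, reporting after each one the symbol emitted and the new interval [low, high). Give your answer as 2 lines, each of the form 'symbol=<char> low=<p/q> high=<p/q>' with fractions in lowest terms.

Answer: symbol=e low=3/5 high=4/5
symbol=e low=18/25 high=19/25

Derivation:
Step 1: interval [0/1, 1/1), width = 1/1 - 0/1 = 1/1
  'c': [0/1 + 1/1*0/1, 0/1 + 1/1*3/5) = [0/1, 3/5)
  'e': [0/1 + 1/1*3/5, 0/1 + 1/1*4/5) = [3/5, 4/5) <- contains code 37/50
  'b': [0/1 + 1/1*4/5, 0/1 + 1/1*1/1) = [4/5, 1/1)
  emit 'e', narrow to [3/5, 4/5)
Step 2: interval [3/5, 4/5), width = 4/5 - 3/5 = 1/5
  'c': [3/5 + 1/5*0/1, 3/5 + 1/5*3/5) = [3/5, 18/25)
  'e': [3/5 + 1/5*3/5, 3/5 + 1/5*4/5) = [18/25, 19/25) <- contains code 37/50
  'b': [3/5 + 1/5*4/5, 3/5 + 1/5*1/1) = [19/25, 4/5)
  emit 'e', narrow to [18/25, 19/25)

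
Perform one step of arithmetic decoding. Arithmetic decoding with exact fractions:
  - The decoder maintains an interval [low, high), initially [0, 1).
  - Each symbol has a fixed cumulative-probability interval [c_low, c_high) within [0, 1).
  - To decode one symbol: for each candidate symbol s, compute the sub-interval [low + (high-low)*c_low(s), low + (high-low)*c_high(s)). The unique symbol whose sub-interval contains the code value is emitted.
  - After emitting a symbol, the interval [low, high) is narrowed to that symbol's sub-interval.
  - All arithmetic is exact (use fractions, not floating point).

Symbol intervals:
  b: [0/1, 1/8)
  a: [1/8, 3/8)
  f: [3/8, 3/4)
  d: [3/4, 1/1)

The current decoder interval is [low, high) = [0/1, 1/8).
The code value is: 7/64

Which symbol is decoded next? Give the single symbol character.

Answer: d

Derivation:
Interval width = high − low = 1/8 − 0/1 = 1/8
Scaled code = (code − low) / width = (7/64 − 0/1) / 1/8 = 7/8
  b: [0/1, 1/8) 
  a: [1/8, 3/8) 
  f: [3/8, 3/4) 
  d: [3/4, 1/1) ← scaled code falls here ✓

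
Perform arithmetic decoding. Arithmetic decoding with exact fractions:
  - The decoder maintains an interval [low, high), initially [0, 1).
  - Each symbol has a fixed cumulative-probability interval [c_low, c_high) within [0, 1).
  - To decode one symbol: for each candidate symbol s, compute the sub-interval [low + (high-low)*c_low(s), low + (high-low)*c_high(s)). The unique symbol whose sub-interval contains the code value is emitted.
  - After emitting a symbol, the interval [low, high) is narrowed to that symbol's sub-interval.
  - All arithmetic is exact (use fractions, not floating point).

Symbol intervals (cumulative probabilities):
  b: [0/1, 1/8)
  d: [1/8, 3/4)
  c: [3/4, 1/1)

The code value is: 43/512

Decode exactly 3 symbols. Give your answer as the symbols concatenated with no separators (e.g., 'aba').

Answer: bdc

Derivation:
Step 1: interval [0/1, 1/1), width = 1/1 - 0/1 = 1/1
  'b': [0/1 + 1/1*0/1, 0/1 + 1/1*1/8) = [0/1, 1/8) <- contains code 43/512
  'd': [0/1 + 1/1*1/8, 0/1 + 1/1*3/4) = [1/8, 3/4)
  'c': [0/1 + 1/1*3/4, 0/1 + 1/1*1/1) = [3/4, 1/1)
  emit 'b', narrow to [0/1, 1/8)
Step 2: interval [0/1, 1/8), width = 1/8 - 0/1 = 1/8
  'b': [0/1 + 1/8*0/1, 0/1 + 1/8*1/8) = [0/1, 1/64)
  'd': [0/1 + 1/8*1/8, 0/1 + 1/8*3/4) = [1/64, 3/32) <- contains code 43/512
  'c': [0/1 + 1/8*3/4, 0/1 + 1/8*1/1) = [3/32, 1/8)
  emit 'd', narrow to [1/64, 3/32)
Step 3: interval [1/64, 3/32), width = 3/32 - 1/64 = 5/64
  'b': [1/64 + 5/64*0/1, 1/64 + 5/64*1/8) = [1/64, 13/512)
  'd': [1/64 + 5/64*1/8, 1/64 + 5/64*3/4) = [13/512, 19/256)
  'c': [1/64 + 5/64*3/4, 1/64 + 5/64*1/1) = [19/256, 3/32) <- contains code 43/512
  emit 'c', narrow to [19/256, 3/32)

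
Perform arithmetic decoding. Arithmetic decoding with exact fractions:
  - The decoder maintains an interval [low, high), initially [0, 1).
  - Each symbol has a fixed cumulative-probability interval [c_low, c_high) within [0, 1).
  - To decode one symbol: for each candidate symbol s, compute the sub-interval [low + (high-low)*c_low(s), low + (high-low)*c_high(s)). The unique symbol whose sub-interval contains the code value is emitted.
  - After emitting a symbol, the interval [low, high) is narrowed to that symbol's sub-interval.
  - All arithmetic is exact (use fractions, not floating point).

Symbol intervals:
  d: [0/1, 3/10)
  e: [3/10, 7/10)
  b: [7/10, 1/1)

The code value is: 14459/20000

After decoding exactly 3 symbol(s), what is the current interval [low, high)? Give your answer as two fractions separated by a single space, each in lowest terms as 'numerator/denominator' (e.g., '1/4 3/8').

Answer: 7/10 727/1000

Derivation:
Step 1: interval [0/1, 1/1), width = 1/1 - 0/1 = 1/1
  'd': [0/1 + 1/1*0/1, 0/1 + 1/1*3/10) = [0/1, 3/10)
  'e': [0/1 + 1/1*3/10, 0/1 + 1/1*7/10) = [3/10, 7/10)
  'b': [0/1 + 1/1*7/10, 0/1 + 1/1*1/1) = [7/10, 1/1) <- contains code 14459/20000
  emit 'b', narrow to [7/10, 1/1)
Step 2: interval [7/10, 1/1), width = 1/1 - 7/10 = 3/10
  'd': [7/10 + 3/10*0/1, 7/10 + 3/10*3/10) = [7/10, 79/100) <- contains code 14459/20000
  'e': [7/10 + 3/10*3/10, 7/10 + 3/10*7/10) = [79/100, 91/100)
  'b': [7/10 + 3/10*7/10, 7/10 + 3/10*1/1) = [91/100, 1/1)
  emit 'd', narrow to [7/10, 79/100)
Step 3: interval [7/10, 79/100), width = 79/100 - 7/10 = 9/100
  'd': [7/10 + 9/100*0/1, 7/10 + 9/100*3/10) = [7/10, 727/1000) <- contains code 14459/20000
  'e': [7/10 + 9/100*3/10, 7/10 + 9/100*7/10) = [727/1000, 763/1000)
  'b': [7/10 + 9/100*7/10, 7/10 + 9/100*1/1) = [763/1000, 79/100)
  emit 'd', narrow to [7/10, 727/1000)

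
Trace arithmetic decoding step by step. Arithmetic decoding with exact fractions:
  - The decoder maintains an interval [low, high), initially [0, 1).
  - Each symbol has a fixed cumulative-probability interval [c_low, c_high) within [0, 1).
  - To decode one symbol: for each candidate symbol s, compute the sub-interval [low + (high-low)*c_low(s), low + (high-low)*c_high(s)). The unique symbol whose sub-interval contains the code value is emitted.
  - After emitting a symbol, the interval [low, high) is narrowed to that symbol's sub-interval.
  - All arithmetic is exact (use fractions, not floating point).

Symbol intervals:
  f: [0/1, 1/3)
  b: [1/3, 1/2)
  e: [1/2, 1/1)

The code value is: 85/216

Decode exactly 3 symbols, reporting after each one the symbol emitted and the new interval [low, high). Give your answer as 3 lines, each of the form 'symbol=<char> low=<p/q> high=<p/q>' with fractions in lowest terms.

Step 1: interval [0/1, 1/1), width = 1/1 - 0/1 = 1/1
  'f': [0/1 + 1/1*0/1, 0/1 + 1/1*1/3) = [0/1, 1/3)
  'b': [0/1 + 1/1*1/3, 0/1 + 1/1*1/2) = [1/3, 1/2) <- contains code 85/216
  'e': [0/1 + 1/1*1/2, 0/1 + 1/1*1/1) = [1/2, 1/1)
  emit 'b', narrow to [1/3, 1/2)
Step 2: interval [1/3, 1/2), width = 1/2 - 1/3 = 1/6
  'f': [1/3 + 1/6*0/1, 1/3 + 1/6*1/3) = [1/3, 7/18)
  'b': [1/3 + 1/6*1/3, 1/3 + 1/6*1/2) = [7/18, 5/12) <- contains code 85/216
  'e': [1/3 + 1/6*1/2, 1/3 + 1/6*1/1) = [5/12, 1/2)
  emit 'b', narrow to [7/18, 5/12)
Step 3: interval [7/18, 5/12), width = 5/12 - 7/18 = 1/36
  'f': [7/18 + 1/36*0/1, 7/18 + 1/36*1/3) = [7/18, 43/108) <- contains code 85/216
  'b': [7/18 + 1/36*1/3, 7/18 + 1/36*1/2) = [43/108, 29/72)
  'e': [7/18 + 1/36*1/2, 7/18 + 1/36*1/1) = [29/72, 5/12)
  emit 'f', narrow to [7/18, 43/108)

Answer: symbol=b low=1/3 high=1/2
symbol=b low=7/18 high=5/12
symbol=f low=7/18 high=43/108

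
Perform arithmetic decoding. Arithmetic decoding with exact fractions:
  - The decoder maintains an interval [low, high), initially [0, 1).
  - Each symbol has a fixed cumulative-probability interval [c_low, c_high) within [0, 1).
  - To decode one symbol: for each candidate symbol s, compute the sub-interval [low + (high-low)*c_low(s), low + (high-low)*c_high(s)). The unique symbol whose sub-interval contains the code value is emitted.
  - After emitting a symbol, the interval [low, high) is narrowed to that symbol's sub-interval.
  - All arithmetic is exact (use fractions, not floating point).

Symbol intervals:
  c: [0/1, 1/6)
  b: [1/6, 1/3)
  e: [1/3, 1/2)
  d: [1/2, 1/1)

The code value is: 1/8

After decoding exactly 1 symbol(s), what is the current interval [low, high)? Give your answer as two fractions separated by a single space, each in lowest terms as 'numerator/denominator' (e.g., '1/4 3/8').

Step 1: interval [0/1, 1/1), width = 1/1 - 0/1 = 1/1
  'c': [0/1 + 1/1*0/1, 0/1 + 1/1*1/6) = [0/1, 1/6) <- contains code 1/8
  'b': [0/1 + 1/1*1/6, 0/1 + 1/1*1/3) = [1/6, 1/3)
  'e': [0/1 + 1/1*1/3, 0/1 + 1/1*1/2) = [1/3, 1/2)
  'd': [0/1 + 1/1*1/2, 0/1 + 1/1*1/1) = [1/2, 1/1)
  emit 'c', narrow to [0/1, 1/6)

Answer: 0/1 1/6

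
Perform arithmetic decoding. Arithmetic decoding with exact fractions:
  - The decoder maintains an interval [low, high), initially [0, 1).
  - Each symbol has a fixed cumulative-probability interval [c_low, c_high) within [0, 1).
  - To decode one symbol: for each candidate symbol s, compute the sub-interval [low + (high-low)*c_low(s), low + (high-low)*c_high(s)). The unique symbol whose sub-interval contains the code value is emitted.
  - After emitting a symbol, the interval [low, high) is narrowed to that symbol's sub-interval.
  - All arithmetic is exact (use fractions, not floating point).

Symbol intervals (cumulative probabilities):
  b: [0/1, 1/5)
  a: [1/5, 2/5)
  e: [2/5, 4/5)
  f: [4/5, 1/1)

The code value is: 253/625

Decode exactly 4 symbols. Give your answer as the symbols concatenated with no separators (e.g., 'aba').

Answer: ebba

Derivation:
Step 1: interval [0/1, 1/1), width = 1/1 - 0/1 = 1/1
  'b': [0/1 + 1/1*0/1, 0/1 + 1/1*1/5) = [0/1, 1/5)
  'a': [0/1 + 1/1*1/5, 0/1 + 1/1*2/5) = [1/5, 2/5)
  'e': [0/1 + 1/1*2/5, 0/1 + 1/1*4/5) = [2/5, 4/5) <- contains code 253/625
  'f': [0/1 + 1/1*4/5, 0/1 + 1/1*1/1) = [4/5, 1/1)
  emit 'e', narrow to [2/5, 4/5)
Step 2: interval [2/5, 4/5), width = 4/5 - 2/5 = 2/5
  'b': [2/5 + 2/5*0/1, 2/5 + 2/5*1/5) = [2/5, 12/25) <- contains code 253/625
  'a': [2/5 + 2/5*1/5, 2/5 + 2/5*2/5) = [12/25, 14/25)
  'e': [2/5 + 2/5*2/5, 2/5 + 2/5*4/5) = [14/25, 18/25)
  'f': [2/5 + 2/5*4/5, 2/5 + 2/5*1/1) = [18/25, 4/5)
  emit 'b', narrow to [2/5, 12/25)
Step 3: interval [2/5, 12/25), width = 12/25 - 2/5 = 2/25
  'b': [2/5 + 2/25*0/1, 2/5 + 2/25*1/5) = [2/5, 52/125) <- contains code 253/625
  'a': [2/5 + 2/25*1/5, 2/5 + 2/25*2/5) = [52/125, 54/125)
  'e': [2/5 + 2/25*2/5, 2/5 + 2/25*4/5) = [54/125, 58/125)
  'f': [2/5 + 2/25*4/5, 2/5 + 2/25*1/1) = [58/125, 12/25)
  emit 'b', narrow to [2/5, 52/125)
Step 4: interval [2/5, 52/125), width = 52/125 - 2/5 = 2/125
  'b': [2/5 + 2/125*0/1, 2/5 + 2/125*1/5) = [2/5, 252/625)
  'a': [2/5 + 2/125*1/5, 2/5 + 2/125*2/5) = [252/625, 254/625) <- contains code 253/625
  'e': [2/5 + 2/125*2/5, 2/5 + 2/125*4/5) = [254/625, 258/625)
  'f': [2/5 + 2/125*4/5, 2/5 + 2/125*1/1) = [258/625, 52/125)
  emit 'a', narrow to [252/625, 254/625)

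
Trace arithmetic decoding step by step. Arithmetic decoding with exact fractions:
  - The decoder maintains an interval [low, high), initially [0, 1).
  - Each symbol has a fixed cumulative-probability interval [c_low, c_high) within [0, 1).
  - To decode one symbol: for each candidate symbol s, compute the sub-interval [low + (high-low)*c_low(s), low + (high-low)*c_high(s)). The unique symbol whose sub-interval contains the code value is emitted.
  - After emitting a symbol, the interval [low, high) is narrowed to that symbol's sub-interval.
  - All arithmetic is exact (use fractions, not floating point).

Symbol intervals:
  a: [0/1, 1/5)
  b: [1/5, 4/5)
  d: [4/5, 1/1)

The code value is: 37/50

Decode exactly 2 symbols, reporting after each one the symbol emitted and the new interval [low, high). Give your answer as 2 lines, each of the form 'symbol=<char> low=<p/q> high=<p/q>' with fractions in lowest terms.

Step 1: interval [0/1, 1/1), width = 1/1 - 0/1 = 1/1
  'a': [0/1 + 1/1*0/1, 0/1 + 1/1*1/5) = [0/1, 1/5)
  'b': [0/1 + 1/1*1/5, 0/1 + 1/1*4/5) = [1/5, 4/5) <- contains code 37/50
  'd': [0/1 + 1/1*4/5, 0/1 + 1/1*1/1) = [4/5, 1/1)
  emit 'b', narrow to [1/5, 4/5)
Step 2: interval [1/5, 4/5), width = 4/5 - 1/5 = 3/5
  'a': [1/5 + 3/5*0/1, 1/5 + 3/5*1/5) = [1/5, 8/25)
  'b': [1/5 + 3/5*1/5, 1/5 + 3/5*4/5) = [8/25, 17/25)
  'd': [1/5 + 3/5*4/5, 1/5 + 3/5*1/1) = [17/25, 4/5) <- contains code 37/50
  emit 'd', narrow to [17/25, 4/5)

Answer: symbol=b low=1/5 high=4/5
symbol=d low=17/25 high=4/5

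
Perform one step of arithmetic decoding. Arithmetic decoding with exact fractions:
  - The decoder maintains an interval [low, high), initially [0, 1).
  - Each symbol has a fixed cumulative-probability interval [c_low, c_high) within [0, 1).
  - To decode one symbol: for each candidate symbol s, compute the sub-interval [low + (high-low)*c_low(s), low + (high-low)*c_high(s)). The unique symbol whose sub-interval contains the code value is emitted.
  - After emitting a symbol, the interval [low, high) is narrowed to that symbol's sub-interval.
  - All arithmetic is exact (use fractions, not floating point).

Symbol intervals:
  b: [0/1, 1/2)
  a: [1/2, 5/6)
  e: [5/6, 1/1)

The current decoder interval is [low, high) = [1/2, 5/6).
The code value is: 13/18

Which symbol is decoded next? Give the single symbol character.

Interval width = high − low = 5/6 − 1/2 = 1/3
Scaled code = (code − low) / width = (13/18 − 1/2) / 1/3 = 2/3
  b: [0/1, 1/2) 
  a: [1/2, 5/6) ← scaled code falls here ✓
  e: [5/6, 1/1) 

Answer: a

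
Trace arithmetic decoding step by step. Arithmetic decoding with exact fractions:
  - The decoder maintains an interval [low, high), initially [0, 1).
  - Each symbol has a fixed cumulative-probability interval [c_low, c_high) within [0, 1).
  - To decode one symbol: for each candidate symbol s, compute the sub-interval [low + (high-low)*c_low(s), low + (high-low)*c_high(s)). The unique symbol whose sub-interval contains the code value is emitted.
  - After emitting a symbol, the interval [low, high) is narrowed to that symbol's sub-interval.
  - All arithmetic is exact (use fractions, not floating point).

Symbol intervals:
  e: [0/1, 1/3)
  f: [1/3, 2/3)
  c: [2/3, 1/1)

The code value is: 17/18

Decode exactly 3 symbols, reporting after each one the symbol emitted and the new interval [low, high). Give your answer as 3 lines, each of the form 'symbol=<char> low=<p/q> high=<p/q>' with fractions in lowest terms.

Step 1: interval [0/1, 1/1), width = 1/1 - 0/1 = 1/1
  'e': [0/1 + 1/1*0/1, 0/1 + 1/1*1/3) = [0/1, 1/3)
  'f': [0/1 + 1/1*1/3, 0/1 + 1/1*2/3) = [1/3, 2/3)
  'c': [0/1 + 1/1*2/3, 0/1 + 1/1*1/1) = [2/3, 1/1) <- contains code 17/18
  emit 'c', narrow to [2/3, 1/1)
Step 2: interval [2/3, 1/1), width = 1/1 - 2/3 = 1/3
  'e': [2/3 + 1/3*0/1, 2/3 + 1/3*1/3) = [2/3, 7/9)
  'f': [2/3 + 1/3*1/3, 2/3 + 1/3*2/3) = [7/9, 8/9)
  'c': [2/3 + 1/3*2/3, 2/3 + 1/3*1/1) = [8/9, 1/1) <- contains code 17/18
  emit 'c', narrow to [8/9, 1/1)
Step 3: interval [8/9, 1/1), width = 1/1 - 8/9 = 1/9
  'e': [8/9 + 1/9*0/1, 8/9 + 1/9*1/3) = [8/9, 25/27)
  'f': [8/9 + 1/9*1/3, 8/9 + 1/9*2/3) = [25/27, 26/27) <- contains code 17/18
  'c': [8/9 + 1/9*2/3, 8/9 + 1/9*1/1) = [26/27, 1/1)
  emit 'f', narrow to [25/27, 26/27)

Answer: symbol=c low=2/3 high=1/1
symbol=c low=8/9 high=1/1
symbol=f low=25/27 high=26/27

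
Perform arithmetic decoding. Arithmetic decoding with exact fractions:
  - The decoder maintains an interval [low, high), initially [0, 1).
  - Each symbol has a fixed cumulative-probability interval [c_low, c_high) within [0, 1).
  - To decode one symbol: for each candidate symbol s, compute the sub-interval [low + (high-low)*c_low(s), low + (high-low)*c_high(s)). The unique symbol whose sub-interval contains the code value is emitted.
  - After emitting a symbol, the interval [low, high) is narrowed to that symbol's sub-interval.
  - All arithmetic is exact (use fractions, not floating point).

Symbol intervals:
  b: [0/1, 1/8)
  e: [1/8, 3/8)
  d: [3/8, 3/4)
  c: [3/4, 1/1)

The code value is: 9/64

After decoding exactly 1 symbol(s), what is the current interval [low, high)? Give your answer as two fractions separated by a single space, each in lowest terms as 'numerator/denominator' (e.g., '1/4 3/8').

Step 1: interval [0/1, 1/1), width = 1/1 - 0/1 = 1/1
  'b': [0/1 + 1/1*0/1, 0/1 + 1/1*1/8) = [0/1, 1/8)
  'e': [0/1 + 1/1*1/8, 0/1 + 1/1*3/8) = [1/8, 3/8) <- contains code 9/64
  'd': [0/1 + 1/1*3/8, 0/1 + 1/1*3/4) = [3/8, 3/4)
  'c': [0/1 + 1/1*3/4, 0/1 + 1/1*1/1) = [3/4, 1/1)
  emit 'e', narrow to [1/8, 3/8)

Answer: 1/8 3/8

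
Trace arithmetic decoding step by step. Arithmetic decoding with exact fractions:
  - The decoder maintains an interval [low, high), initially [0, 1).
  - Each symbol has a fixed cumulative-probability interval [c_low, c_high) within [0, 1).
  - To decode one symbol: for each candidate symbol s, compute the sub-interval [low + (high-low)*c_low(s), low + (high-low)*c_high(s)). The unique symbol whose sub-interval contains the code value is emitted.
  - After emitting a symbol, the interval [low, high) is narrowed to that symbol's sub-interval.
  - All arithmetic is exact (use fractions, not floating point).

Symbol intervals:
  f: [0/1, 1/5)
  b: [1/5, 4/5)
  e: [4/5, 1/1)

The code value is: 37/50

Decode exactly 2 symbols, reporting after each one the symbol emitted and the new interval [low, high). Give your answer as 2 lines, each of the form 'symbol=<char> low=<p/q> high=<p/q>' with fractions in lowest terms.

Step 1: interval [0/1, 1/1), width = 1/1 - 0/1 = 1/1
  'f': [0/1 + 1/1*0/1, 0/1 + 1/1*1/5) = [0/1, 1/5)
  'b': [0/1 + 1/1*1/5, 0/1 + 1/1*4/5) = [1/5, 4/5) <- contains code 37/50
  'e': [0/1 + 1/1*4/5, 0/1 + 1/1*1/1) = [4/5, 1/1)
  emit 'b', narrow to [1/5, 4/5)
Step 2: interval [1/5, 4/5), width = 4/5 - 1/5 = 3/5
  'f': [1/5 + 3/5*0/1, 1/5 + 3/5*1/5) = [1/5, 8/25)
  'b': [1/5 + 3/5*1/5, 1/5 + 3/5*4/5) = [8/25, 17/25)
  'e': [1/5 + 3/5*4/5, 1/5 + 3/5*1/1) = [17/25, 4/5) <- contains code 37/50
  emit 'e', narrow to [17/25, 4/5)

Answer: symbol=b low=1/5 high=4/5
symbol=e low=17/25 high=4/5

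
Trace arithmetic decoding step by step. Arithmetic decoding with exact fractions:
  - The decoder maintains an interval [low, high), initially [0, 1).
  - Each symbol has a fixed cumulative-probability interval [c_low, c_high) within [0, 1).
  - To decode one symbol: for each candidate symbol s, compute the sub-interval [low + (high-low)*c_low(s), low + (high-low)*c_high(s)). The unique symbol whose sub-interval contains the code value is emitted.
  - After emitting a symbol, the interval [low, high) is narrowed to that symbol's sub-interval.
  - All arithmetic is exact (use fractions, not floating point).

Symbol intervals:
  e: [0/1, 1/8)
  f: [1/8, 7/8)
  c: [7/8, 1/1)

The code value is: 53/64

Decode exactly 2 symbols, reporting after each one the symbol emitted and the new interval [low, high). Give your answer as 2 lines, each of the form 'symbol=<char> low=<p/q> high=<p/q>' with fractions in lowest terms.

Step 1: interval [0/1, 1/1), width = 1/1 - 0/1 = 1/1
  'e': [0/1 + 1/1*0/1, 0/1 + 1/1*1/8) = [0/1, 1/8)
  'f': [0/1 + 1/1*1/8, 0/1 + 1/1*7/8) = [1/8, 7/8) <- contains code 53/64
  'c': [0/1 + 1/1*7/8, 0/1 + 1/1*1/1) = [7/8, 1/1)
  emit 'f', narrow to [1/8, 7/8)
Step 2: interval [1/8, 7/8), width = 7/8 - 1/8 = 3/4
  'e': [1/8 + 3/4*0/1, 1/8 + 3/4*1/8) = [1/8, 7/32)
  'f': [1/8 + 3/4*1/8, 1/8 + 3/4*7/8) = [7/32, 25/32)
  'c': [1/8 + 3/4*7/8, 1/8 + 3/4*1/1) = [25/32, 7/8) <- contains code 53/64
  emit 'c', narrow to [25/32, 7/8)

Answer: symbol=f low=1/8 high=7/8
symbol=c low=25/32 high=7/8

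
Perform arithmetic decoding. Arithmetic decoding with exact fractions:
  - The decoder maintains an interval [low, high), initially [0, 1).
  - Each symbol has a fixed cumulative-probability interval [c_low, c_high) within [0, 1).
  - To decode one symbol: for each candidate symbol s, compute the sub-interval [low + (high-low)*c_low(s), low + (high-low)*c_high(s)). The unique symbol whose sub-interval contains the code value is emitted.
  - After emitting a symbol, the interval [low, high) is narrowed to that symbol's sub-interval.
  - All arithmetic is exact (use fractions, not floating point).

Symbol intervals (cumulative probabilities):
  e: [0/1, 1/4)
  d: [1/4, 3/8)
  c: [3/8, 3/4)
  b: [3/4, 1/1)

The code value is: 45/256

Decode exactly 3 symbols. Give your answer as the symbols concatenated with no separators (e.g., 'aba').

Step 1: interval [0/1, 1/1), width = 1/1 - 0/1 = 1/1
  'e': [0/1 + 1/1*0/1, 0/1 + 1/1*1/4) = [0/1, 1/4) <- contains code 45/256
  'd': [0/1 + 1/1*1/4, 0/1 + 1/1*3/8) = [1/4, 3/8)
  'c': [0/1 + 1/1*3/8, 0/1 + 1/1*3/4) = [3/8, 3/4)
  'b': [0/1 + 1/1*3/4, 0/1 + 1/1*1/1) = [3/4, 1/1)
  emit 'e', narrow to [0/1, 1/4)
Step 2: interval [0/1, 1/4), width = 1/4 - 0/1 = 1/4
  'e': [0/1 + 1/4*0/1, 0/1 + 1/4*1/4) = [0/1, 1/16)
  'd': [0/1 + 1/4*1/4, 0/1 + 1/4*3/8) = [1/16, 3/32)
  'c': [0/1 + 1/4*3/8, 0/1 + 1/4*3/4) = [3/32, 3/16) <- contains code 45/256
  'b': [0/1 + 1/4*3/4, 0/1 + 1/4*1/1) = [3/16, 1/4)
  emit 'c', narrow to [3/32, 3/16)
Step 3: interval [3/32, 3/16), width = 3/16 - 3/32 = 3/32
  'e': [3/32 + 3/32*0/1, 3/32 + 3/32*1/4) = [3/32, 15/128)
  'd': [3/32 + 3/32*1/4, 3/32 + 3/32*3/8) = [15/128, 33/256)
  'c': [3/32 + 3/32*3/8, 3/32 + 3/32*3/4) = [33/256, 21/128)
  'b': [3/32 + 3/32*3/4, 3/32 + 3/32*1/1) = [21/128, 3/16) <- contains code 45/256
  emit 'b', narrow to [21/128, 3/16)

Answer: ecb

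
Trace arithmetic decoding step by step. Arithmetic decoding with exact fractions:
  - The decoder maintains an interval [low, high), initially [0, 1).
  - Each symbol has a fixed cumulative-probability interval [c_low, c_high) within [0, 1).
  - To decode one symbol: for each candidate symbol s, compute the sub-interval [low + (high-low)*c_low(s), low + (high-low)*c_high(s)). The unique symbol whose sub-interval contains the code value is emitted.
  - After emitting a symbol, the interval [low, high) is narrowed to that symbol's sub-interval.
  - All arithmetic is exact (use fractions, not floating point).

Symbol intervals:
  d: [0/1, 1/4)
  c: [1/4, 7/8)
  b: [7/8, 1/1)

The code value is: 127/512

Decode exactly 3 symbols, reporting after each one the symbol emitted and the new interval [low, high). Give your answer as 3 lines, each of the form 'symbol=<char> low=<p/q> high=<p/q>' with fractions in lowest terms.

Answer: symbol=d low=0/1 high=1/4
symbol=b low=7/32 high=1/4
symbol=b low=63/256 high=1/4

Derivation:
Step 1: interval [0/1, 1/1), width = 1/1 - 0/1 = 1/1
  'd': [0/1 + 1/1*0/1, 0/1 + 1/1*1/4) = [0/1, 1/4) <- contains code 127/512
  'c': [0/1 + 1/1*1/4, 0/1 + 1/1*7/8) = [1/4, 7/8)
  'b': [0/1 + 1/1*7/8, 0/1 + 1/1*1/1) = [7/8, 1/1)
  emit 'd', narrow to [0/1, 1/4)
Step 2: interval [0/1, 1/4), width = 1/4 - 0/1 = 1/4
  'd': [0/1 + 1/4*0/1, 0/1 + 1/4*1/4) = [0/1, 1/16)
  'c': [0/1 + 1/4*1/4, 0/1 + 1/4*7/8) = [1/16, 7/32)
  'b': [0/1 + 1/4*7/8, 0/1 + 1/4*1/1) = [7/32, 1/4) <- contains code 127/512
  emit 'b', narrow to [7/32, 1/4)
Step 3: interval [7/32, 1/4), width = 1/4 - 7/32 = 1/32
  'd': [7/32 + 1/32*0/1, 7/32 + 1/32*1/4) = [7/32, 29/128)
  'c': [7/32 + 1/32*1/4, 7/32 + 1/32*7/8) = [29/128, 63/256)
  'b': [7/32 + 1/32*7/8, 7/32 + 1/32*1/1) = [63/256, 1/4) <- contains code 127/512
  emit 'b', narrow to [63/256, 1/4)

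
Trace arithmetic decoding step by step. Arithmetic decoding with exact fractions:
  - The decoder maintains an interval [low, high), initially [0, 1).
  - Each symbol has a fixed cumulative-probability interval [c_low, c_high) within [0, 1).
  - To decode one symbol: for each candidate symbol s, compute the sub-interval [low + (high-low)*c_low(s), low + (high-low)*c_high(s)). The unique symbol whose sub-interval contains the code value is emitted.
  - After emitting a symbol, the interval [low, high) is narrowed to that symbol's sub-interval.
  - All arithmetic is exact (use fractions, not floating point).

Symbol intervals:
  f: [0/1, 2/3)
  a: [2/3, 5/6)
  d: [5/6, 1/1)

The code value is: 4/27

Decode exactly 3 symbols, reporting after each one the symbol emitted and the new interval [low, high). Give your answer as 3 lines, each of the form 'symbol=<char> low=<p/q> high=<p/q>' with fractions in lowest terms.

Step 1: interval [0/1, 1/1), width = 1/1 - 0/1 = 1/1
  'f': [0/1 + 1/1*0/1, 0/1 + 1/1*2/3) = [0/1, 2/3) <- contains code 4/27
  'a': [0/1 + 1/1*2/3, 0/1 + 1/1*5/6) = [2/3, 5/6)
  'd': [0/1 + 1/1*5/6, 0/1 + 1/1*1/1) = [5/6, 1/1)
  emit 'f', narrow to [0/1, 2/3)
Step 2: interval [0/1, 2/3), width = 2/3 - 0/1 = 2/3
  'f': [0/1 + 2/3*0/1, 0/1 + 2/3*2/3) = [0/1, 4/9) <- contains code 4/27
  'a': [0/1 + 2/3*2/3, 0/1 + 2/3*5/6) = [4/9, 5/9)
  'd': [0/1 + 2/3*5/6, 0/1 + 2/3*1/1) = [5/9, 2/3)
  emit 'f', narrow to [0/1, 4/9)
Step 3: interval [0/1, 4/9), width = 4/9 - 0/1 = 4/9
  'f': [0/1 + 4/9*0/1, 0/1 + 4/9*2/3) = [0/1, 8/27) <- contains code 4/27
  'a': [0/1 + 4/9*2/3, 0/1 + 4/9*5/6) = [8/27, 10/27)
  'd': [0/1 + 4/9*5/6, 0/1 + 4/9*1/1) = [10/27, 4/9)
  emit 'f', narrow to [0/1, 8/27)

Answer: symbol=f low=0/1 high=2/3
symbol=f low=0/1 high=4/9
symbol=f low=0/1 high=8/27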